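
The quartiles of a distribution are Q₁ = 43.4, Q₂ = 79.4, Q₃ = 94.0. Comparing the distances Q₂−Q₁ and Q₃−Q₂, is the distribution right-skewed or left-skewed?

Q₂ − Q₁ = 36.0;  Q₃ − Q₂ = 14.6
Q₂ − Q₁ > Q₃ − Q₂ ⇒ the lower half is more spread out ⇒ left-skewed.

left-skewed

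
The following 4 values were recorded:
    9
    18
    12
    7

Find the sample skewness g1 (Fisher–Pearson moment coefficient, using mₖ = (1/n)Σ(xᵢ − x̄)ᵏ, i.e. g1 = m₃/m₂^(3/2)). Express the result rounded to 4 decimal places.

x̄ = (9 + 18 + 12 + 7) / 4 = 11.5000
deviations (xᵢ − x̄): -2.5000, 6.5000, 0.5000, -4.5000
Σ(xᵢ − x̄)² = 69.0000 ⇒ m₂ = 69.0000/4 = 17.25000
Σ(xᵢ − x̄)³ = 168.0000 ⇒ m₃ = 168.0000/4 = 42.00000
m₂^(3/2) = 17.25000^(1.5) = 71.64463
g1 = m₃ / m₂^(3/2) = 42.00000 / 71.64463 ≈ 0.5862

0.5862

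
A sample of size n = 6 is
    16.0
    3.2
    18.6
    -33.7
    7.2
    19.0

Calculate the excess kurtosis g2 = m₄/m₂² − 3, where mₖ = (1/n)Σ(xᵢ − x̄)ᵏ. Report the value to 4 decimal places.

0.4841

x̄ = 5.0500
Σ(xᵢ − x̄)² = 2007.7150 ⇒ m₂ = 334.61917
Σ(xᵢ − x̄)⁴ = 2340679.6429 ⇒ m₄ = 390113.27382
m₂² = 111969.98670
g2 = m₄/m₂² − 3 = 3.48409 − 3 ≈ 0.4841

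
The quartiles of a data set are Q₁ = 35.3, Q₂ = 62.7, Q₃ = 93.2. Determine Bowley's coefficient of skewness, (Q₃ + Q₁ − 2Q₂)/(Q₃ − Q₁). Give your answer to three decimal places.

0.054

numerator: Q₃ + Q₁ − 2Q₂ = 93.2 + 35.3 − 2×62.7 = 3.1000
denominator: Q₃ − Q₁ = 93.2 − 35.3 = 57.9000
Bowley skewness = 3.1000 / 57.9000 ≈ 0.054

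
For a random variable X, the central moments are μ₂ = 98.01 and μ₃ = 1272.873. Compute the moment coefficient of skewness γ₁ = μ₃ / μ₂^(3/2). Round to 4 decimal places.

σ = √μ₂ = √98.01 = 9.90000
σ³ = μ₂^(3/2) = 970.29900
γ₁ = μ₃/σ³ = 1272.873 / 970.29900 ≈ 1.3118

1.3118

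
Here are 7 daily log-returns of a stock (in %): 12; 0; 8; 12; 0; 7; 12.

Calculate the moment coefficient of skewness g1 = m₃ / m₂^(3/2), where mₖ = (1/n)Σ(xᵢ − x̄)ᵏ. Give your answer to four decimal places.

-0.5315

x̄ = (12 + 0 + 8 + 12 + 0 + 7 + 12) / 7 = 7.2857
deviations (xᵢ − x̄): 4.7143, -7.2857, 0.7143, 4.7143, -7.2857, -0.2857, 4.7143
Σ(xᵢ − x̄)² = 173.4286 ⇒ m₂ = 173.4286/7 = 24.77551
Σ(xᵢ − x̄)³ = -458.8163 ⇒ m₃ = -458.8163/7 = -65.54519
m₂^(3/2) = 24.77551^(1.5) = 123.32011
g1 = m₃ / m₂^(3/2) = -65.54519 / 123.32011 ≈ -0.5315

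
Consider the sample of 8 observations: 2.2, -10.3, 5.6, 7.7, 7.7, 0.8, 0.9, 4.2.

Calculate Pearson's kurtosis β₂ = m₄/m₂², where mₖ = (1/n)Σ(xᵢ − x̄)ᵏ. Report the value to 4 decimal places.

x̄ = 2.3500
Σ(xᵢ − x̄)² = 235.7800 ⇒ m₂ = 29.47250
Σ(xᵢ − x̄)⁴ = 27379.1685 ⇒ m₄ = 3422.39606
m₂² = 868.62826
β₂ = m₄/m₂² = 3422.39606 / 868.62826 ≈ 3.9400

3.9400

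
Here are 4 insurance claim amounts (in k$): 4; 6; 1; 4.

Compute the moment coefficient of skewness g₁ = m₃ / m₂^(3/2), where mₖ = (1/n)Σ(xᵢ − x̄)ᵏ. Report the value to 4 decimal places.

-0.4118

x̄ = (4 + 6 + 1 + 4) / 4 = 3.7500
deviations (xᵢ − x̄): 0.2500, 2.2500, -2.7500, 0.2500
Σ(xᵢ − x̄)² = 12.7500 ⇒ m₂ = 12.7500/4 = 3.18750
Σ(xᵢ − x̄)³ = -9.3750 ⇒ m₃ = -9.3750/4 = -2.34375
m₂^(3/2) = 3.18750^(1.5) = 5.69083
g₁ = m₃ / m₂^(3/2) = -2.34375 / 5.69083 ≈ -0.4118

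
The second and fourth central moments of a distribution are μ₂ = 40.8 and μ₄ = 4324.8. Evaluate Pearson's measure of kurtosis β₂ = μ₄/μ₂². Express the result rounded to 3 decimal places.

2.598

μ₂² = 40.8² = 1664.64000
μ₄/μ₂² = 4324.8 / 1664.64000 = 2.59804
β₂ ≈ 2.598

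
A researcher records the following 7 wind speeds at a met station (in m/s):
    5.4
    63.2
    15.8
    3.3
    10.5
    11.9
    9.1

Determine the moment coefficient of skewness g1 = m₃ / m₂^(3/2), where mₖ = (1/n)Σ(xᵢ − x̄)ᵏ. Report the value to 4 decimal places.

1.8752

x̄ = (5.4 + 63.2 + 15.8 + 3.3 + 10.5 + 11.9 + 9.1) / 7 = 17.0286
deviations (xᵢ − x̄): -11.6286, 46.1714, -1.2286, -13.7286, -6.5286, -5.1286, -7.9286
Σ(xᵢ − x̄)² = 2588.7943 ⇒ m₂ = 2588.7943/7 = 369.82776
Σ(xᵢ − x̄)³ = 93354.9392 ⇒ m₃ = 93354.9392/7 = 13336.41988
m₂^(3/2) = 369.82776^(1.5) = 7112.12289
g1 = m₃ / m₂^(3/2) = 13336.41988 / 7112.12289 ≈ 1.8752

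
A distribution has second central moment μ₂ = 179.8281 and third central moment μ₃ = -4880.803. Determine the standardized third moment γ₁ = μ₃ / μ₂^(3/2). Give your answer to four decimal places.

σ = √μ₂ = √179.8281 = 13.41000
σ³ = μ₂^(3/2) = 2411.49482
γ₁ = μ₃/σ³ = -4880.803 / 2411.49482 ≈ -2.0240

-2.0240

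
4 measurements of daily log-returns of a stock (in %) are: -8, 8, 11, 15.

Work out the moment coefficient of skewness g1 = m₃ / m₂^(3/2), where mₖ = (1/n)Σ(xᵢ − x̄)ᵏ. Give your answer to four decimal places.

x̄ = (-8 + 8 + 11 + 15) / 4 = 6.5000
deviations (xᵢ − x̄): -14.5000, 1.5000, 4.5000, 8.5000
Σ(xᵢ − x̄)² = 305.0000 ⇒ m₂ = 305.0000/4 = 76.25000
Σ(xᵢ − x̄)³ = -2340.0000 ⇒ m₃ = -2340.0000/4 = -585.00000
m₂^(3/2) = 76.25000^(1.5) = 665.82450
g1 = m₃ / m₂^(3/2) = -585.00000 / 665.82450 ≈ -0.8786

-0.8786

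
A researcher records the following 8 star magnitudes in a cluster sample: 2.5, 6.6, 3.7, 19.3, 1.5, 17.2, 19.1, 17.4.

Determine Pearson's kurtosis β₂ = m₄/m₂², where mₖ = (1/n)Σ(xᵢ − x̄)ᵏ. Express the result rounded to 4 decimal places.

1.1384

x̄ = 10.9125
Σ(xᵢ − x̄)² = 448.9888 ⇒ m₂ = 56.12359
Σ(xᵢ − x̄)⁴ = 28686.5446 ⇒ m₄ = 3585.81807
m₂² = 3149.85778
β₂ = m₄/m₂² = 3585.81807 / 3149.85778 ≈ 1.1384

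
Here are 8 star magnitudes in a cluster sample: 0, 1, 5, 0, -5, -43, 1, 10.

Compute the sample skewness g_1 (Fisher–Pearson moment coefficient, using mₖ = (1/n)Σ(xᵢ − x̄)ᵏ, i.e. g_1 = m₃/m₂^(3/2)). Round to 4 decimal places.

-1.9478

x̄ = (0 + 1 + 5 + 0 - 5 - 43 + 1 + 10) / 8 = -3.8750
deviations (xᵢ − x̄): 3.8750, 4.8750, 8.8750, 3.8750, -1.1250, -39.1250, 4.8750, 13.8750
Σ(xᵢ − x̄)² = 1880.8750 ⇒ m₂ = 1880.8750/8 = 235.10938
Σ(xᵢ − x̄)³ = -56174.3438 ⇒ m₃ = -56174.3438/8 = -7021.79297
m₂^(3/2) = 235.10938^(1.5) = 3604.99711
g_1 = m₃ / m₂^(3/2) = -7021.79297 / 3604.99711 ≈ -1.9478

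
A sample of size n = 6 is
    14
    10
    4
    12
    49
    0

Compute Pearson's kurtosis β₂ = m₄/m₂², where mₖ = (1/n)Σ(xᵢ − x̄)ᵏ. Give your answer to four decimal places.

x̄ = 14.8333
Σ(xᵢ − x̄)² = 1536.8333 ⇒ m₂ = 256.13889
Σ(xᵢ − x̄)⁴ = 1425528.4861 ⇒ m₄ = 237588.08102
m₂² = 65607.13040
β₂ = m₄/m₂² = 237588.08102 / 65607.13040 ≈ 3.6214

3.6214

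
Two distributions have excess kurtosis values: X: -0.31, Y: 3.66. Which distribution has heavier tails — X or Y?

Higher excess kurtosis ⇒ heavier tails relative to the normal distribution.
-0.31 vs 3.66: the larger is 3.66, so Y has heavier tails. (Y is leptokurtic — heavier-than-normal tails; the other is platykurtic.)

Y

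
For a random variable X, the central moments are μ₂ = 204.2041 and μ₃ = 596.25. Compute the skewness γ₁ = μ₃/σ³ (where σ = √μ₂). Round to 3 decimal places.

0.204

σ = √μ₂ = √204.2041 = 14.29000
σ³ = μ₂^(3/2) = 2918.07659
γ₁ = μ₃/σ³ = 596.25 / 2918.07659 ≈ 0.204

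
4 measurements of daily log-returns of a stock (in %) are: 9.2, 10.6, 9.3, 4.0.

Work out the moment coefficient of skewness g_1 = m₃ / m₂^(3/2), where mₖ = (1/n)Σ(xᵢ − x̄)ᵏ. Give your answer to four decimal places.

-0.9842

x̄ = (9.2 + 10.6 + 9.3 + 4.0) / 4 = 8.2750
deviations (xᵢ − x̄): 0.9250, 2.3250, 1.0250, -4.2750
Σ(xᵢ − x̄)² = 25.5875 ⇒ m₂ = 25.5875/4 = 6.39688
Σ(xᵢ − x̄)³ = -63.6919 ⇒ m₃ = -63.6919/4 = -15.92297
m₂^(3/2) = 6.39688^(1.5) = 16.17900
g_1 = m₃ / m₂^(3/2) = -15.92297 / 16.17900 ≈ -0.9842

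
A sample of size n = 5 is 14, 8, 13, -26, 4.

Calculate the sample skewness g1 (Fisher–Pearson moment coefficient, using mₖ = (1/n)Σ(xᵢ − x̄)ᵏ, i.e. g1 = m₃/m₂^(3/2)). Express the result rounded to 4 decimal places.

-1.2866

x̄ = (14 + 8 + 13 - 26 + 4) / 5 = 2.6000
deviations (xᵢ − x̄): 11.4000, 5.4000, 10.4000, -28.6000, 1.4000
Σ(xᵢ − x̄)² = 1087.2000 ⇒ m₂ = 1087.2000/5 = 217.44000
Σ(xᵢ − x̄)³ = -20627.0400 ⇒ m₃ = -20627.0400/5 = -4125.40800
m₂^(3/2) = 217.44000^(1.5) = 3206.33694
g1 = m₃ / m₂^(3/2) = -4125.40800 / 3206.33694 ≈ -1.2866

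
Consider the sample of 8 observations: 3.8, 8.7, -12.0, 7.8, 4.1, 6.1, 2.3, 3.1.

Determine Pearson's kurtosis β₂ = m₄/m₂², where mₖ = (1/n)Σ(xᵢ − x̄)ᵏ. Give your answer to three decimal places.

4.877

x̄ = 2.9875
Σ(xᵢ − x̄)² = 292.4888 ⇒ m₂ = 36.56109
Σ(xᵢ − x̄)⁴ = 52153.7858 ⇒ m₄ = 6519.22322
m₂² = 1336.71358
β₂ = m₄/m₂² = 6519.22322 / 1336.71358 ≈ 4.877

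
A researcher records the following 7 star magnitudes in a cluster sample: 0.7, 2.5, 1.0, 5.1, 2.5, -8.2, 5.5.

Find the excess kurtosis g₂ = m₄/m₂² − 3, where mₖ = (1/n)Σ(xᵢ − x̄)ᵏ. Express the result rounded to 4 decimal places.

x̄ = 1.3000
Σ(xᵢ − x̄)² = 125.6600 ⇒ m₂ = 17.95143
Σ(xᵢ − x̄)⁴ = 8669.0306 ⇒ m₄ = 1238.43294
m₂² = 322.25379
g₂ = m₄/m₂² − 3 = 3.84304 − 3 ≈ 0.8430

0.8430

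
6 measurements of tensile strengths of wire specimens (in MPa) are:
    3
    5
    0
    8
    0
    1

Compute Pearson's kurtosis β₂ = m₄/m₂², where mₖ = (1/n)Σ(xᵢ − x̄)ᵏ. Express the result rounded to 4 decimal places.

2.0313

x̄ = 2.8333
Σ(xᵢ − x̄)² = 50.8333 ⇒ m₂ = 8.47222
Σ(xᵢ − x̄)⁴ = 874.8194 ⇒ m₄ = 145.80324
m₂² = 71.77855
β₂ = m₄/m₂² = 145.80324 / 71.77855 ≈ 2.0313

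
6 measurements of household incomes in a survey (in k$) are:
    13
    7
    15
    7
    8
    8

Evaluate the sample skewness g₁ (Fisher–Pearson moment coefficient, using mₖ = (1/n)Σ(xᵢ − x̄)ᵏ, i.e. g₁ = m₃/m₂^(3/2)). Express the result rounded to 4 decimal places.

0.7587

x̄ = (13 + 7 + 15 + 7 + 8 + 8) / 6 = 9.6667
deviations (xᵢ − x̄): 3.3333, -2.6667, 5.3333, -2.6667, -1.6667, -1.6667
Σ(xᵢ − x̄)² = 59.3333 ⇒ m₂ = 59.3333/6 = 9.88889
Σ(xᵢ − x̄)³ = 141.5556 ⇒ m₃ = 141.5556/6 = 23.59259
m₂^(3/2) = 9.88889^(1.5) = 31.09720
g₁ = m₃ / m₂^(3/2) = 23.59259 / 31.09720 ≈ 0.7587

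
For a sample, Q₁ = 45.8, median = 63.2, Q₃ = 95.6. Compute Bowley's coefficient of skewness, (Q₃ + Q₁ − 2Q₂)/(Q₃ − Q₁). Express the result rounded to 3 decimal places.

0.301

numerator: Q₃ + Q₁ − 2Q₂ = 95.6 + 45.8 − 2×63.2 = 15.0000
denominator: Q₃ − Q₁ = 95.6 − 45.8 = 49.8000
Bowley skewness = 15.0000 / 49.8000 ≈ 0.301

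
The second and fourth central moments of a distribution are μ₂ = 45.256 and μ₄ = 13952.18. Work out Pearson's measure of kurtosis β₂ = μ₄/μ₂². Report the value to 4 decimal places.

μ₂² = 45.256² = 2048.10554
μ₄/μ₂² = 13952.18 / 2048.10554 = 6.81224
β₂ ≈ 6.8122

6.8122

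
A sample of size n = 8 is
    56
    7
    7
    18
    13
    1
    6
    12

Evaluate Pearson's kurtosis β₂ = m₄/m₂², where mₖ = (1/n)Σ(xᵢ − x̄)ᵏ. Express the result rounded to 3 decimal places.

x̄ = 15.0000
Σ(xᵢ − x̄)² = 2108.0000 ⇒ m₂ = 263.50000
Σ(xᵢ − x̄)⁴ = 2879108.0000 ⇒ m₄ = 359888.50000
m₂² = 69432.25000
β₂ = m₄/m₂² = 359888.50000 / 69432.25000 ≈ 5.183

5.183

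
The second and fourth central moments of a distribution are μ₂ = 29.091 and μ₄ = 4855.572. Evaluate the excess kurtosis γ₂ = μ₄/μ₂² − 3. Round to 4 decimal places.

2.7375

μ₂² = 29.091² = 846.28628
μ₄/μ₂² = 4855.572 / 846.28628 = 5.73751
γ₂ = 5.73751 − 3 ≈ 2.7375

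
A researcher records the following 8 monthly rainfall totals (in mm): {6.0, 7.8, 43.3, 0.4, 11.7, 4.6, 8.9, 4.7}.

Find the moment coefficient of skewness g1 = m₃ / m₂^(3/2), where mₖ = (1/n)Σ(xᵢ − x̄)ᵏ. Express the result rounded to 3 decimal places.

x̄ = (6.0 + 7.8 + 43.3 + 0.4 + 11.7 + 4.6 + 8.9 + 4.7) / 8 = 10.9250
deviations (xᵢ − x̄): -4.9250, -3.1250, 32.3750, -10.5250, 0.7750, -6.3250, -2.0250, -6.2250
Σ(xᵢ − x̄)² = 1276.3950 ⇒ m₂ = 1276.3950/8 = 159.54938
Σ(xᵢ − x̄)³ = 32115.5663 ⇒ m₃ = 32115.5663/8 = 4014.44578
m₂^(3/2) = 159.54938^(1.5) = 2015.31372
g1 = m₃ / m₂^(3/2) = 4014.44578 / 2015.31372 ≈ 1.992

1.992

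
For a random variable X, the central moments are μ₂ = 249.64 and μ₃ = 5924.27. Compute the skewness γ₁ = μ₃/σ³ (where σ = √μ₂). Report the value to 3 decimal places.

σ = √μ₂ = √249.64 = 15.80000
σ³ = μ₂^(3/2) = 3944.31200
γ₁ = μ₃/σ³ = 5924.27 / 3944.31200 ≈ 1.502

1.502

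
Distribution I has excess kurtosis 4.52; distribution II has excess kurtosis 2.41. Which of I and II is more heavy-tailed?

I

Higher excess kurtosis ⇒ heavier tails relative to the normal distribution.
4.52 vs 2.41: the larger is 4.52, so I has heavier tails.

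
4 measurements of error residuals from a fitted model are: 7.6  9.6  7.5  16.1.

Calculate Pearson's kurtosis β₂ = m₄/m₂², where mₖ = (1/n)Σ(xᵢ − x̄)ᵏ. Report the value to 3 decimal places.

2.164

x̄ = 10.2000
Σ(xᵢ − x̄)² = 49.2200 ⇒ m₂ = 12.30500
Σ(xᵢ − x̄)⁴ = 1310.7074 ⇒ m₄ = 327.67685
m₂² = 151.41303
β₂ = m₄/m₂² = 327.67685 / 151.41303 ≈ 2.164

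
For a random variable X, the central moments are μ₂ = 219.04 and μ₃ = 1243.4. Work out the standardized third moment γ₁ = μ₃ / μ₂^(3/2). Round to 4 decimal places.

σ = √μ₂ = √219.04 = 14.80000
σ³ = μ₂^(3/2) = 3241.79200
γ₁ = μ₃/σ³ = 1243.4 / 3241.79200 ≈ 0.3836

0.3836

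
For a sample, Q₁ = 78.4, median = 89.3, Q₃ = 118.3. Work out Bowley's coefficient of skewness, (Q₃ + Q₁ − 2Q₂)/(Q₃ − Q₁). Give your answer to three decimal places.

0.454

numerator: Q₃ + Q₁ − 2Q₂ = 118.3 + 78.4 − 2×89.3 = 18.1000
denominator: Q₃ − Q₁ = 118.3 − 78.4 = 39.9000
Bowley skewness = 18.1000 / 39.9000 ≈ 0.454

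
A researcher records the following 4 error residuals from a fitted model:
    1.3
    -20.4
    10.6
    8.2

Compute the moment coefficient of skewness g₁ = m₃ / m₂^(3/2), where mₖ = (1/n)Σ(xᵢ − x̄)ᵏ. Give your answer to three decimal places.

x̄ = (1.3 - 20.4 + 10.6 + 8.2) / 4 = -0.0750
deviations (xᵢ − x̄): 1.3750, -20.3250, 10.6750, 8.2750
Σ(xᵢ − x̄)² = 597.4275 ⇒ m₂ = 597.4275/4 = 149.35687
Σ(xᵢ − x̄)³ = -6610.6601 ⇒ m₃ = -6610.6601/4 = -1652.66503
m₂^(3/2) = 149.35687^(1.5) = 1825.31502
g₁ = m₃ / m₂^(3/2) = -1652.66503 / 1825.31502 ≈ -0.905

-0.905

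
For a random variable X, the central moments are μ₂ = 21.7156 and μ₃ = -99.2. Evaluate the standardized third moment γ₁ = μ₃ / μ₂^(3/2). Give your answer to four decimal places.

-0.9803

σ = √μ₂ = √21.7156 = 4.66000
σ³ = μ₂^(3/2) = 101.19470
γ₁ = μ₃/σ³ = -99.2 / 101.19470 ≈ -0.9803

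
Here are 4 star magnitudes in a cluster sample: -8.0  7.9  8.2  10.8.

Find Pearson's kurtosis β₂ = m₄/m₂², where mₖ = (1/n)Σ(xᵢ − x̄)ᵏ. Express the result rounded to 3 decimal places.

2.279

x̄ = 4.7250
Σ(xᵢ − x̄)² = 220.9875 ⇒ m₂ = 55.24688
Σ(xᵢ − x̄)⁴ = 27829.3729 ⇒ m₄ = 6957.34323
m₂² = 3052.21720
β₂ = m₄/m₂² = 6957.34323 / 3052.21720 ≈ 2.279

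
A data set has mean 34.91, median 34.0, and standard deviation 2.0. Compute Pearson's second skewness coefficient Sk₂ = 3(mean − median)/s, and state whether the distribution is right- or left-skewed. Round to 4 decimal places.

1.3650, right-skewed

Sk₂ = 3(34.91 − 34.0) / 2.0 = 3 × 0.9100 / 2.0
    = 2.7300 / 2.0 ≈ 1.3650
Sk₂ > 0 ⇒ mean > median ⇒ right-skewed (positive skew).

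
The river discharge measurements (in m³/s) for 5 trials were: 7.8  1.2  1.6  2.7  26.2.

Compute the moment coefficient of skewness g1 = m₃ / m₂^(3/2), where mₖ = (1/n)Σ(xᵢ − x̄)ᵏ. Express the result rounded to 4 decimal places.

x̄ = (7.8 + 1.2 + 1.6 + 2.7 + 26.2) / 5 = 7.9000
deviations (xᵢ − x̄): -0.1000, -6.7000, -6.3000, -5.2000, 18.3000
Σ(xᵢ − x̄)² = 446.5200 ⇒ m₂ = 446.5200/5 = 89.30400
Σ(xᵢ − x̄)³ = 5437.0680 ⇒ m₃ = 5437.0680/5 = 1087.41360
m₂^(3/2) = 89.30400^(1.5) = 843.92989
g1 = m₃ / m₂^(3/2) = 1087.41360 / 843.92989 ≈ 1.2885

1.2885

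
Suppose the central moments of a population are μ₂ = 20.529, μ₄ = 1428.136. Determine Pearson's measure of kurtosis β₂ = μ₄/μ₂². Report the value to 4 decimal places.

μ₂² = 20.529² = 421.43984
μ₄/μ₂² = 1428.136 / 421.43984 = 3.38871
β₂ ≈ 3.3887

3.3887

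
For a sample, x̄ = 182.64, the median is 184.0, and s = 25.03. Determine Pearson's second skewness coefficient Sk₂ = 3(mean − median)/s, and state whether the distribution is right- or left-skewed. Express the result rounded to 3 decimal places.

Sk₂ = 3(182.64 − 184.0) / 25.03 = 3 × -1.3600 / 25.03
    = -4.0800 / 25.03 ≈ -0.163
Sk₂ < 0 ⇒ mean < median ⇒ left-skewed (negative skew).

-0.163, left-skewed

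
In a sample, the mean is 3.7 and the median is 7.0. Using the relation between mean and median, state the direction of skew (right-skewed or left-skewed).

mean − median = 3.7 − 7.0 = -3.3
mean < median ⇒ the longer tail is on the left ⇒ left-skewed (negatively skewed).

left-skewed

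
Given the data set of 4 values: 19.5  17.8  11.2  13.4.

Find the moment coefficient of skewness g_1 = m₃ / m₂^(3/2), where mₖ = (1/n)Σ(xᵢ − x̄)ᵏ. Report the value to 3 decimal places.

x̄ = (19.5 + 17.8 + 11.2 + 13.4) / 4 = 15.4750
deviations (xᵢ − x̄): 4.0250, 2.3250, -4.2750, -2.0750
Σ(xᵢ − x̄)² = 44.1875 ⇒ m₂ = 44.1875/4 = 11.04688
Σ(xᵢ − x̄)³ = -9.2869 ⇒ m₃ = -9.2869/4 = -2.32172
m₂^(3/2) = 11.04688^(1.5) = 36.71632
g_1 = m₃ / m₂^(3/2) = -2.32172 / 36.71632 ≈ -0.063

-0.063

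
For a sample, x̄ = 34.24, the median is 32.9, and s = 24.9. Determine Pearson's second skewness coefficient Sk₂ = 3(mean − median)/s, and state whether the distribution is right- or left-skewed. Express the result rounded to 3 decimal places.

0.161, right-skewed

Sk₂ = 3(34.24 − 32.9) / 24.9 = 3 × 1.3400 / 24.9
    = 4.0200 / 24.9 ≈ 0.161
Sk₂ > 0 ⇒ mean > median ⇒ right-skewed (positive skew).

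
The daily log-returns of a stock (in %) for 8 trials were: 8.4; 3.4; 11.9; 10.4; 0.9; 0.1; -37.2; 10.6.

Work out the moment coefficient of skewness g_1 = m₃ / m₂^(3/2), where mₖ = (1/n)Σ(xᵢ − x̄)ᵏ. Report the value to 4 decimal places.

-1.9183

x̄ = (8.4 + 3.4 + 11.9 + 10.4 + 0.9 + 0.1 - 37.2 + 10.6) / 8 = 1.0625
deviations (xᵢ − x̄): 7.3375, 2.3375, 10.8375, 9.3375, -0.1625, -0.9625, -38.2625, 9.5375
Σ(xᵢ − x̄)² = 1819.8788 ⇒ m₂ = 1819.8788/8 = 227.48484
Σ(xᵢ − x̄)³ = -52655.5302 ⇒ m₃ = -52655.5302/8 = -6581.94128
m₂^(3/2) = 227.48484^(1.5) = 3431.06306
g_1 = m₃ / m₂^(3/2) = -6581.94128 / 3431.06306 ≈ -1.9183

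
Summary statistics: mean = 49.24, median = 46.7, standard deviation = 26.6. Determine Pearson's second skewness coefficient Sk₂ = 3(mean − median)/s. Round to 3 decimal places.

0.286

Sk₂ = 3(49.24 − 46.7) / 26.6 = 3 × 2.5400 / 26.6
    = 7.6200 / 26.6 ≈ 0.286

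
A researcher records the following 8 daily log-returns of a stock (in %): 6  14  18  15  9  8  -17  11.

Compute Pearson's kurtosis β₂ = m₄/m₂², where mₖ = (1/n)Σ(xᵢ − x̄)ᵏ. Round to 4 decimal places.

4.7651

x̄ = 8.0000
Σ(xᵢ − x̄)² = 824.0000 ⇒ m₂ = 103.00000
Σ(xᵢ − x̄)⁴ = 404420.0000 ⇒ m₄ = 50552.50000
m₂² = 10609.00000
β₂ = m₄/m₂² = 50552.50000 / 10609.00000 ≈ 4.7651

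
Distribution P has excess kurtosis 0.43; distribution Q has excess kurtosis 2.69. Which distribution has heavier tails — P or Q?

Q

Higher excess kurtosis ⇒ heavier tails relative to the normal distribution.
0.43 vs 2.69: the larger is 2.69, so Q has heavier tails.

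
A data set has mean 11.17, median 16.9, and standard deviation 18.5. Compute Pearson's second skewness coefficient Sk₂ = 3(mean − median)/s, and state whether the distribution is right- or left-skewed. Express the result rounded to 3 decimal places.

-0.929, left-skewed

Sk₂ = 3(11.17 − 16.9) / 18.5 = 3 × -5.7300 / 18.5
    = -17.1900 / 18.5 ≈ -0.929
Sk₂ < 0 ⇒ mean < median ⇒ left-skewed (negative skew).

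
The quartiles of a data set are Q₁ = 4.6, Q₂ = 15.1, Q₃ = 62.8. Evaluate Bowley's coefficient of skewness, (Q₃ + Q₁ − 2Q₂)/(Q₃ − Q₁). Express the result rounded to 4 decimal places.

0.6392

numerator: Q₃ + Q₁ − 2Q₂ = 62.8 + 4.6 − 2×15.1 = 37.2000
denominator: Q₃ − Q₁ = 62.8 − 4.6 = 58.2000
Bowley skewness = 37.2000 / 58.2000 ≈ 0.6392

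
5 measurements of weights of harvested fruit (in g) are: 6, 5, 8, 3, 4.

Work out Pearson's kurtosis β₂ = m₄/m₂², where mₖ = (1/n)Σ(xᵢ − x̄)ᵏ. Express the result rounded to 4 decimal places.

x̄ = 5.2000
Σ(xᵢ − x̄)² = 14.8000 ⇒ m₂ = 2.96000
Σ(xᵢ − x̄)⁴ = 87.3760 ⇒ m₄ = 17.47520
m₂² = 8.76160
β₂ = m₄/m₂² = 17.47520 / 8.76160 ≈ 1.9945

1.9945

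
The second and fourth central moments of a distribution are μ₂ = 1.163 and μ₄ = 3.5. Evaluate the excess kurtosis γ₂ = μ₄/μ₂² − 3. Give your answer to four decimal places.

μ₂² = 1.163² = 1.35257
μ₄/μ₂² = 3.5 / 1.35257 = 2.58767
γ₂ = 2.58767 − 3 ≈ -0.4123

-0.4123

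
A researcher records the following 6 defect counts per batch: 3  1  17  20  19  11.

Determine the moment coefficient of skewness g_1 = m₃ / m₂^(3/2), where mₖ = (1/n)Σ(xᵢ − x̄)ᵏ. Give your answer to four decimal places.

-0.3545

x̄ = (3 + 1 + 17 + 20 + 19 + 11) / 6 = 11.8333
deviations (xᵢ − x̄): -8.8333, -10.8333, 5.1667, 8.1667, 7.1667, -0.8333
Σ(xᵢ − x̄)² = 340.8333 ⇒ m₂ = 340.8333/6 = 56.80556
Σ(xᵢ − x̄)³ = -910.5556 ⇒ m₃ = -910.5556/6 = -151.75926
m₂^(3/2) = 56.80556^(1.5) = 428.14041
g_1 = m₃ / m₂^(3/2) = -151.75926 / 428.14041 ≈ -0.3545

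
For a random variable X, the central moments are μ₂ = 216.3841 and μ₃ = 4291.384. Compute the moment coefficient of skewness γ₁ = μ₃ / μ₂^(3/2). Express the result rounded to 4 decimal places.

1.3482

σ = √μ₂ = √216.3841 = 14.71000
σ³ = μ₂^(3/2) = 3183.01011
γ₁ = μ₃/σ³ = 4291.384 / 3183.01011 ≈ 1.3482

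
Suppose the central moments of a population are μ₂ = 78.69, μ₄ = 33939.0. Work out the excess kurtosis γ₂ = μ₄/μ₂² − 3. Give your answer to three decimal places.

2.481

μ₂² = 78.69² = 6192.11610
μ₄/μ₂² = 33939.0 / 6192.11610 = 5.48100
γ₂ = 5.48100 − 3 ≈ 2.481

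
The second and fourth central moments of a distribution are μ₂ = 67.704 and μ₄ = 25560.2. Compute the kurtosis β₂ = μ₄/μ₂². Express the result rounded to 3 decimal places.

5.576

μ₂² = 67.704² = 4583.83162
μ₄/μ₂² = 25560.2 / 4583.83162 = 5.57616
β₂ ≈ 5.576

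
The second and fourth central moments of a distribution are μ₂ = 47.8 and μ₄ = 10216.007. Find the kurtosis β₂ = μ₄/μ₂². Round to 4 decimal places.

μ₂² = 47.8² = 2284.84000
μ₄/μ₂² = 10216.007 / 2284.84000 = 4.47121
β₂ ≈ 4.4712

4.4712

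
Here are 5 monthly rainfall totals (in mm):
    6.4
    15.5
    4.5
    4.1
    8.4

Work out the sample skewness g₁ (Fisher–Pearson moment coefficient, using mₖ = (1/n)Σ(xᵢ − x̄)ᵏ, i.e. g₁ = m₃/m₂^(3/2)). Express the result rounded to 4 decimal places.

x̄ = (6.4 + 15.5 + 4.5 + 4.1 + 8.4) / 5 = 7.7800
deviations (xᵢ − x̄): -1.3800, 7.7200, -3.2800, -3.6800, 0.6200
Σ(xᵢ − x̄)² = 86.1880 ⇒ m₂ = 86.1880/5 = 17.23760
Σ(xᵢ − x̄)³ = 372.5863 ⇒ m₃ = 372.5863/5 = 74.51726
m₂^(3/2) = 17.23760^(1.5) = 71.56739
g₁ = m₃ / m₂^(3/2) = 74.51726 / 71.56739 ≈ 1.0412

1.0412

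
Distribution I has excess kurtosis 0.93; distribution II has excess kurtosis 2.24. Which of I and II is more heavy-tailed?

Higher excess kurtosis ⇒ heavier tails relative to the normal distribution.
0.93 vs 2.24: the larger is 2.24, so II has heavier tails.

II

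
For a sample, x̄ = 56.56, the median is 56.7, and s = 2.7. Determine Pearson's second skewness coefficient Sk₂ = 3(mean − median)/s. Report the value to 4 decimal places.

-0.1556

Sk₂ = 3(56.56 − 56.7) / 2.7 = 3 × -0.1400 / 2.7
    = -0.4200 / 2.7 ≈ -0.1556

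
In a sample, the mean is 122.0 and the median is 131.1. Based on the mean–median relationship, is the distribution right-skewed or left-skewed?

mean − median = 122.0 − 131.1 = -9.1
mean < median ⇒ the longer tail is on the left ⇒ left-skewed (negatively skewed).

left-skewed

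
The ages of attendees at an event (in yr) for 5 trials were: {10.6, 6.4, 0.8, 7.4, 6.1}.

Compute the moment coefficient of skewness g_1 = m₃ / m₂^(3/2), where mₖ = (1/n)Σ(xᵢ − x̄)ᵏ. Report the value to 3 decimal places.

-0.503

x̄ = (10.6 + 6.4 + 0.8 + 7.4 + 6.1) / 5 = 6.2600
deviations (xᵢ − x̄): 4.3400, 0.1400, -5.4600, 1.1400, -0.1600
Σ(xᵢ − x̄)² = 49.9920 ⇒ m₂ = 49.9920/5 = 9.99840
Σ(xᵢ − x̄)³ = -79.5446 ⇒ m₃ = -79.5446/5 = -15.90893
m₂^(3/2) = 9.99840^(1.5) = 31.61519
g_1 = m₃ / m₂^(3/2) = -15.90893 / 31.61519 ≈ -0.503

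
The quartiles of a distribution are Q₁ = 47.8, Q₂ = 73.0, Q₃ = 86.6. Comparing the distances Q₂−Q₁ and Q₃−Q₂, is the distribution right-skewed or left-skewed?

left-skewed

Q₂ − Q₁ = 25.2;  Q₃ − Q₂ = 13.6
Q₂ − Q₁ > Q₃ − Q₂ ⇒ the lower half is more spread out ⇒ left-skewed.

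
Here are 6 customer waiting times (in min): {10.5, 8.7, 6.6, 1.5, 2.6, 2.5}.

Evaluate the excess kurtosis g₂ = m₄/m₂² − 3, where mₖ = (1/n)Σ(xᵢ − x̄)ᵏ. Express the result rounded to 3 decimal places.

x̄ = 5.4000
Σ(xᵢ − x̄)² = 69.8000 ⇒ m₂ = 11.63333
Σ(xᵢ − x̄)⁴ = 1160.7236 ⇒ m₄ = 193.45393
m₂² = 135.33444
g₂ = m₄/m₂² − 3 = 1.42945 − 3 ≈ -1.571

-1.571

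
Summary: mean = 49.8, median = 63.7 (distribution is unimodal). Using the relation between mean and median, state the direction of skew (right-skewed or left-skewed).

mean − median = 49.8 − 63.7 = -13.9
mean < median ⇒ the longer tail is on the left ⇒ left-skewed (negatively skewed).

left-skewed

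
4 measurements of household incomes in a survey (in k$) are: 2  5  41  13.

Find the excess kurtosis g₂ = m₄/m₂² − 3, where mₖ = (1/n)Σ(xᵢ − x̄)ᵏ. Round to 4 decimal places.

-0.8601

x̄ = 15.2500
Σ(xᵢ − x̄)² = 948.7500 ⇒ m₂ = 237.18750
Σ(xᵢ − x̄)⁴ = 481537.8281 ⇒ m₄ = 120384.45703
m₂² = 56257.91016
g₂ = m₄/m₂² − 3 = 2.13987 − 3 ≈ -0.8601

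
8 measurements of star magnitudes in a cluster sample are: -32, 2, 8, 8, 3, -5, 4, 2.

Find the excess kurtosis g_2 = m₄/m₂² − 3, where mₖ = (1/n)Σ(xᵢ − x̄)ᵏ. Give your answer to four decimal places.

x̄ = -1.2500
Σ(xᵢ − x̄)² = 1197.5000 ⇒ m₂ = 149.68750
Σ(xᵢ − x̄)⁴ = 910237.1563 ⇒ m₄ = 113779.64453
m₂² = 22406.34766
g_2 = m₄/m₂² − 3 = 5.07801 − 3 ≈ 2.0780

2.0780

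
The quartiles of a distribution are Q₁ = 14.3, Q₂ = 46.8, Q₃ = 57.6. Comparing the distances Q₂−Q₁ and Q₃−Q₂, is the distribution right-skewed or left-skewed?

left-skewed

Q₂ − Q₁ = 32.5;  Q₃ − Q₂ = 10.8
Q₂ − Q₁ > Q₃ − Q₂ ⇒ the lower half is more spread out ⇒ left-skewed.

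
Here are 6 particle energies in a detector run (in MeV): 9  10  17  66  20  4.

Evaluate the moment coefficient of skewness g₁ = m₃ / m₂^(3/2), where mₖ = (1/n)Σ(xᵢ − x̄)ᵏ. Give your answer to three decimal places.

x̄ = (9 + 10 + 17 + 66 + 20 + 4) / 6 = 21.0000
deviations (xᵢ − x̄): -12.0000, -11.0000, -4.0000, 45.0000, -1.0000, -17.0000
Σ(xᵢ − x̄)² = 2596.0000 ⇒ m₂ = 2596.0000/6 = 432.66667
Σ(xᵢ − x̄)³ = 83088.0000 ⇒ m₃ = 83088.0000/6 = 13848.00000
m₂^(3/2) = 432.66667^(1.5) = 8999.74401
g₁ = m₃ / m₂^(3/2) = 13848.00000 / 8999.74401 ≈ 1.539

1.539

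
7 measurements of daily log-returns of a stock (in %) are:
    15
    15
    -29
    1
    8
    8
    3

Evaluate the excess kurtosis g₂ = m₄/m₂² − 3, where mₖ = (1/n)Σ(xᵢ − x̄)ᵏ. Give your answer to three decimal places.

x̄ = 3.0000
Σ(xᵢ − x̄)² = 1366.0000 ⇒ m₂ = 195.14286
Σ(xᵢ − x̄)⁴ = 1091314.0000 ⇒ m₄ = 155902.00000
m₂² = 38080.73469
g₂ = m₄/m₂² − 3 = 4.09399 − 3 ≈ 1.094

1.094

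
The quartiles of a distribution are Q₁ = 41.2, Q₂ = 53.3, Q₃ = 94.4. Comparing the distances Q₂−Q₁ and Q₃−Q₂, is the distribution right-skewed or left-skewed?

right-skewed

Q₂ − Q₁ = 12.1;  Q₃ − Q₂ = 41.1
Q₃ − Q₂ > Q₂ − Q₁ ⇒ the upper half is more spread out ⇒ right-skewed.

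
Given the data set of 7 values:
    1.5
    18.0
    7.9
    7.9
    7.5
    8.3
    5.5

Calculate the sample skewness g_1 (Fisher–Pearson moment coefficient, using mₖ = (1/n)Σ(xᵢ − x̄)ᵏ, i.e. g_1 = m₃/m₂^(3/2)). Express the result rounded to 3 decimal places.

0.979

x̄ = (1.5 + 18.0 + 7.9 + 7.9 + 7.5 + 8.3 + 5.5) / 7 = 8.0857
deviations (xᵢ − x̄): -6.5857, 9.9143, -0.1857, -0.1857, -0.5857, 0.2143, -2.5857
Σ(xᵢ − x̄)² = 148.8086 ⇒ m₂ = 148.8086/7 = 21.25837
Σ(xᵢ − x̄)³ = 671.3805 ⇒ m₃ = 671.3805/7 = 95.91150
m₂^(3/2) = 21.25837^(1.5) = 98.01552
g_1 = m₃ / m₂^(3/2) = 95.91150 / 98.01552 ≈ 0.979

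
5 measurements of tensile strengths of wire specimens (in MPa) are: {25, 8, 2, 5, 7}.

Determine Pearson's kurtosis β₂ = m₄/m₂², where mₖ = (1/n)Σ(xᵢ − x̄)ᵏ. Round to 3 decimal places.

x̄ = 9.4000
Σ(xᵢ − x̄)² = 325.2000 ⇒ m₂ = 65.04000
Σ(xᵢ − x̄)⁴ = 62634.5760 ⇒ m₄ = 12526.91520
m₂² = 4230.20160
β₂ = m₄/m₂² = 12526.91520 / 4230.20160 ≈ 2.961

2.961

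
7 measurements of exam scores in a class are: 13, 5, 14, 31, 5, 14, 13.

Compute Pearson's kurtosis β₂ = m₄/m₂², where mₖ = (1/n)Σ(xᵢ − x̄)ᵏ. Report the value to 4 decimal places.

x̄ = 13.5714
Σ(xᵢ − x̄)² = 451.7143 ⇒ m₂ = 64.53061
Σ(xᵢ − x̄)⁴ = 103062.9446 ⇒ m₄ = 14723.27780
m₂² = 4164.19992
β₂ = m₄/m₂² = 14723.27780 / 4164.19992 ≈ 3.5357

3.5357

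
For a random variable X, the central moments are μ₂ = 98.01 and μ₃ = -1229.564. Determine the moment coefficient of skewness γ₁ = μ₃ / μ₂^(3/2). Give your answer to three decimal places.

-1.267

σ = √μ₂ = √98.01 = 9.90000
σ³ = μ₂^(3/2) = 970.29900
γ₁ = μ₃/σ³ = -1229.564 / 970.29900 ≈ -1.267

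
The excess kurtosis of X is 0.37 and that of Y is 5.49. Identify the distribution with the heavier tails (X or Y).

Higher excess kurtosis ⇒ heavier tails relative to the normal distribution.
0.37 vs 5.49: the larger is 5.49, so Y has heavier tails.

Y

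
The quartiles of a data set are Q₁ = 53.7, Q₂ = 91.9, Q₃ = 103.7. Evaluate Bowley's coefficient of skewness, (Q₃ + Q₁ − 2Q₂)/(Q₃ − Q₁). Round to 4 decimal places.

-0.5280

numerator: Q₃ + Q₁ − 2Q₂ = 103.7 + 53.7 − 2×91.9 = -26.4000
denominator: Q₃ − Q₁ = 103.7 − 53.7 = 50.0000
Bowley skewness = -26.4000 / 50.0000 ≈ -0.5280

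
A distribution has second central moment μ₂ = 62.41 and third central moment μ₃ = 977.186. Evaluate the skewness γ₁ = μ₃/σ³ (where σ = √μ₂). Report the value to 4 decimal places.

1.9820

σ = √μ₂ = √62.41 = 7.90000
σ³ = μ₂^(3/2) = 493.03900
γ₁ = μ₃/σ³ = 977.186 / 493.03900 ≈ 1.9820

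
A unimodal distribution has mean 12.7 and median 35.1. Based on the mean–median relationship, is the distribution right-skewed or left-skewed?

left-skewed

mean − median = 12.7 − 35.1 = -22.4
mean < median ⇒ the longer tail is on the left ⇒ left-skewed (negatively skewed).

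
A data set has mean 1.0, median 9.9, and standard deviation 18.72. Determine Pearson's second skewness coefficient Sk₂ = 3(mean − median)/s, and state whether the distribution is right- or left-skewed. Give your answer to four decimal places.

Sk₂ = 3(1.0 − 9.9) / 18.72 = 3 × -8.9000 / 18.72
    = -26.7000 / 18.72 ≈ -1.4263
Sk₂ < 0 ⇒ mean < median ⇒ left-skewed (negative skew).

-1.4263, left-skewed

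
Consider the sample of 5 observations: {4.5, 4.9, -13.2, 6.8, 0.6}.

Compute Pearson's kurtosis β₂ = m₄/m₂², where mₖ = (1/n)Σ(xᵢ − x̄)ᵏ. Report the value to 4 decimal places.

2.8603

x̄ = 0.7200
Σ(xᵢ − x̄)² = 262.5080 ⇒ m₂ = 52.50160
Σ(xᵢ − x̄)⁴ = 39421.3758 ⇒ m₄ = 7884.27517
m₂² = 2756.41800
β₂ = m₄/m₂² = 7884.27517 / 2756.41800 ≈ 2.8603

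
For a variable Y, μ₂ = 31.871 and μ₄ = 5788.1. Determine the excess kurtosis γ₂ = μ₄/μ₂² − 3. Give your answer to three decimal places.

μ₂² = 31.871² = 1015.76064
μ₄/μ₂² = 5788.1 / 1015.76064 = 5.69829
γ₂ = 5.69829 − 3 ≈ 2.698

2.698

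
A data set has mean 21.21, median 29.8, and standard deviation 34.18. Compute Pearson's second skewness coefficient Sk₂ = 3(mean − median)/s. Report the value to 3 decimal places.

Sk₂ = 3(21.21 − 29.8) / 34.18 = 3 × -8.5900 / 34.18
    = -25.7700 / 34.18 ≈ -0.754

-0.754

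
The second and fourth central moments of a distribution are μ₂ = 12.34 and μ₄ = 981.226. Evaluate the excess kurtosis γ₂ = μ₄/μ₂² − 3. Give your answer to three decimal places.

μ₂² = 12.34² = 152.27560
μ₄/μ₂² = 981.226 / 152.27560 = 6.44375
γ₂ = 6.44375 − 3 ≈ 3.444

3.444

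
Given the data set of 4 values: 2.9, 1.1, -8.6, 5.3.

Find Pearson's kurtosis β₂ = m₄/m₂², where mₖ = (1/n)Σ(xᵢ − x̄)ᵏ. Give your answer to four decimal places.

2.1458

x̄ = 0.1750
Σ(xᵢ − x̄)² = 111.5475 ⇒ m₂ = 27.88688
Σ(xᵢ − x̄)⁴ = 6674.8513 ⇒ m₄ = 1668.71283
m₂² = 777.67780
β₂ = m₄/m₂² = 1668.71283 / 777.67780 ≈ 2.1458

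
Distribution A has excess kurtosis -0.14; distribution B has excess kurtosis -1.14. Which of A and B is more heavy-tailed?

Higher excess kurtosis ⇒ heavier tails relative to the normal distribution.
-0.14 vs -1.14: the larger is -0.14, so A has heavier tails.

A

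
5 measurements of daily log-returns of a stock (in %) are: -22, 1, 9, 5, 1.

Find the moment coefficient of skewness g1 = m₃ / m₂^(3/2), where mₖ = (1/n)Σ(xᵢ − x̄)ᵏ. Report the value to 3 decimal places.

-1.214

x̄ = (-22 + 1 + 9 + 5 + 1) / 5 = -1.2000
deviations (xᵢ − x̄): -20.8000, 2.2000, 10.2000, 6.2000, 2.2000
Σ(xᵢ − x̄)² = 584.8000 ⇒ m₂ = 584.8000/5 = 116.96000
Σ(xᵢ − x̄)³ = -7678.0800 ⇒ m₃ = -7678.0800/5 = -1535.61600
m₂^(3/2) = 116.96000^(1.5) = 1264.89955
g1 = m₃ / m₂^(3/2) = -1535.61600 / 1264.89955 ≈ -1.214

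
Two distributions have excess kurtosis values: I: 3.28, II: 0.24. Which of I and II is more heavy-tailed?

I

Higher excess kurtosis ⇒ heavier tails relative to the normal distribution.
3.28 vs 0.24: the larger is 3.28, so I has heavier tails.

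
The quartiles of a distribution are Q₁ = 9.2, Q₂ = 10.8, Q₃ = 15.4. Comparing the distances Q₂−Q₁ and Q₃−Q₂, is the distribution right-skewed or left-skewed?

right-skewed

Q₂ − Q₁ = 1.6;  Q₃ − Q₂ = 4.6
Q₃ − Q₂ > Q₂ − Q₁ ⇒ the upper half is more spread out ⇒ right-skewed.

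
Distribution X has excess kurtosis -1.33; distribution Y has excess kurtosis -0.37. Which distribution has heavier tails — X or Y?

Y

Higher excess kurtosis ⇒ heavier tails relative to the normal distribution.
-1.33 vs -0.37: the larger is -0.37, so Y has heavier tails.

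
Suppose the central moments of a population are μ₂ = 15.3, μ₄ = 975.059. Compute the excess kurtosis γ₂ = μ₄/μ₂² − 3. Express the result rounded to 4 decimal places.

1.1653

μ₂² = 15.3² = 234.09000
μ₄/μ₂² = 975.059 / 234.09000 = 4.16532
γ₂ = 4.16532 − 3 ≈ 1.1653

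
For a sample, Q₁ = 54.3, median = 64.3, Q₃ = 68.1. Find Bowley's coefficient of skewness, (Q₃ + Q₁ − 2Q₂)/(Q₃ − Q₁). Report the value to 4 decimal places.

-0.4493

numerator: Q₃ + Q₁ − 2Q₂ = 68.1 + 54.3 − 2×64.3 = -6.2000
denominator: Q₃ − Q₁ = 68.1 − 54.3 = 13.8000
Bowley skewness = -6.2000 / 13.8000 ≈ -0.4493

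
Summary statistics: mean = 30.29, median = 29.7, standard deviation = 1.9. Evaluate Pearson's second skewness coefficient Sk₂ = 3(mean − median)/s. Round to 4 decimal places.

Sk₂ = 3(30.29 − 29.7) / 1.9 = 3 × 0.5900 / 1.9
    = 1.7700 / 1.9 ≈ 0.9316

0.9316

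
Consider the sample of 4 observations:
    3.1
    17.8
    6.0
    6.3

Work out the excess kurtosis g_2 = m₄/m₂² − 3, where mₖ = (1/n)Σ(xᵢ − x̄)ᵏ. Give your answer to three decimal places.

x̄ = 8.3000
Σ(xᵢ − x̄)² = 126.5800 ⇒ m₂ = 31.64500
Σ(xᵢ − x̄)⁴ = 8920.2082 ⇒ m₄ = 2230.05205
m₂² = 1001.40603
g_2 = m₄/m₂² − 3 = 2.22692 − 3 ≈ -0.773

-0.773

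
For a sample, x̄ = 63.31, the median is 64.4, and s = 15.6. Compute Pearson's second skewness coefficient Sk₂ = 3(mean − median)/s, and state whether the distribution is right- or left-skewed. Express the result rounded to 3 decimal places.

-0.210, left-skewed

Sk₂ = 3(63.31 − 64.4) / 15.6 = 3 × -1.0900 / 15.6
    = -3.2700 / 15.6 ≈ -0.210
Sk₂ < 0 ⇒ mean < median ⇒ left-skewed (negative skew).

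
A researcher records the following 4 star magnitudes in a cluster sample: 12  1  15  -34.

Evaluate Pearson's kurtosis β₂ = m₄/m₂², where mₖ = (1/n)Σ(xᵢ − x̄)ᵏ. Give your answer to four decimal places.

2.1258

x̄ = -1.5000
Σ(xᵢ − x̄)² = 1517.0000 ⇒ m₂ = 379.25000
Σ(xᵢ − x̄)⁴ = 1223038.2500 ⇒ m₄ = 305759.56250
m₂² = 143830.56250
β₂ = m₄/m₂² = 305759.56250 / 143830.56250 ≈ 2.1258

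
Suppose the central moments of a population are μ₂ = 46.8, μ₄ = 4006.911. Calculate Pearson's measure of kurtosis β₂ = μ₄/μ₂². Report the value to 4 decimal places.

1.8294

μ₂² = 46.8² = 2190.24000
μ₄/μ₂² = 4006.911 / 2190.24000 = 1.82944
β₂ ≈ 1.8294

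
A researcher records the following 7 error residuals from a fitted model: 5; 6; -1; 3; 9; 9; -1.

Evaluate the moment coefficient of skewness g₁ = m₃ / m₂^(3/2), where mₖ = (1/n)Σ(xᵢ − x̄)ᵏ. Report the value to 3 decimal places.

x̄ = (5 + 6 - 1 + 3 + 9 + 9 - 1) / 7 = 4.2857
deviations (xᵢ − x̄): 0.7143, 1.7143, -5.2857, -1.2857, 4.7143, 4.7143, -5.2857
Σ(xᵢ − x̄)² = 105.4286 ⇒ m₂ = 105.4286/7 = 15.06122
Σ(xᵢ − x̄)³ = -82.5306 ⇒ m₃ = -82.5306/7 = -11.79009
m₂^(3/2) = 15.06122^(1.5) = 58.45080
g₁ = m₃ / m₂^(3/2) = -11.79009 / 58.45080 ≈ -0.202

-0.202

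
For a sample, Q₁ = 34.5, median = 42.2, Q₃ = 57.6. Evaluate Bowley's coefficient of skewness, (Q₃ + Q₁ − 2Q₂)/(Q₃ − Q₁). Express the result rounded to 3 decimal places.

numerator: Q₃ + Q₁ − 2Q₂ = 57.6 + 34.5 − 2×42.2 = 7.7000
denominator: Q₃ − Q₁ = 57.6 − 34.5 = 23.1000
Bowley skewness = 7.7000 / 23.1000 ≈ 0.333

0.333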